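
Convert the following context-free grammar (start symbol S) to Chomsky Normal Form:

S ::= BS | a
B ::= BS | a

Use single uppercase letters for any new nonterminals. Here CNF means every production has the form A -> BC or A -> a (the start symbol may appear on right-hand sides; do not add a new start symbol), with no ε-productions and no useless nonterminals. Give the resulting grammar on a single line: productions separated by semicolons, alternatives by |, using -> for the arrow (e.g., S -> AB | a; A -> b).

No ε-productions.
No unit productions to eliminate.

S -> a | BS; B -> a | BS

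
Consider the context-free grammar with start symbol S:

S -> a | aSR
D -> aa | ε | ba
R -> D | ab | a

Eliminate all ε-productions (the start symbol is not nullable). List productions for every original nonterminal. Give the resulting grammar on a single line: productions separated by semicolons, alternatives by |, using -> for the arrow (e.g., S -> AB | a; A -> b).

Nullable set: {D, R}.
S -> aSR: R nullable, giving aS | aSR.
Drop D -> ε.
R -> D: D nullable, giving D.
Unchanged (no nullable symbols): S -> a; D -> aa; D -> ba; R -> a; R -> ab.

S -> a | aS | aSR; D -> aa | ba; R -> D | a | ab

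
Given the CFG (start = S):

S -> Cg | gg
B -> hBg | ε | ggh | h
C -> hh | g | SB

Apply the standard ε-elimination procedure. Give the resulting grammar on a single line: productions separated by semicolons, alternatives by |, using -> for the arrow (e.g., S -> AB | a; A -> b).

Nullable set: {B}.
Drop B -> ε.
B -> hBg: B nullable, giving hBg | hg.
C -> SB: B nullable, giving S | SB.
Unchanged (no nullable symbols): S -> Cg; S -> gg; B -> ggh; B -> h; C -> g; C -> hh.

S -> Cg | gg; B -> h | hg | ggh | hBg; C -> S | g | SB | hh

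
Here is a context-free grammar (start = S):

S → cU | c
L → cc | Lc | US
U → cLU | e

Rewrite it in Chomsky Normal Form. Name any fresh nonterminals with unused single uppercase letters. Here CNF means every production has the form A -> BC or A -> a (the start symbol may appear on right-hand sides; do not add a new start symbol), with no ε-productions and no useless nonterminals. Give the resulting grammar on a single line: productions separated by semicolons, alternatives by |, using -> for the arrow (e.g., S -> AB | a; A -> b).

S -> c | AU; A -> c; B -> LU; L -> AA | LA | US; U -> e | AB

No ε-productions.
No unit productions to eliminate.
TERM: introduce A -> c and substitute in every rule of length ≥2.
BIN: U -> ALU becomes U -> AB, B -> LU.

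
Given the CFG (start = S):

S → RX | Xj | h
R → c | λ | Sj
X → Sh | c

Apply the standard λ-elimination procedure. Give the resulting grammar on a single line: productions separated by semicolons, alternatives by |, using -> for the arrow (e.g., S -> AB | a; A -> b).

S -> X | h | RX | Xj; R -> c | Sj; X -> c | Sh

Nullable set: {R}.
S -> RX: R nullable, giving RX | X.
Drop R -> λ.
Unchanged (no nullable symbols): S -> Xj; S -> h; R -> Sj; R -> c; X -> Sh; X -> c.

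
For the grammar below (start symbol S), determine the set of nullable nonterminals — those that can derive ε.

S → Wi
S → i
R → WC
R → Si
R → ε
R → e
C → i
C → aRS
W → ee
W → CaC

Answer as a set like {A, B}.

Directly nullable (have an ε-rule): {R}.
Not nullable: C, S, W — each has a terminal in every rule's right-hand side or depends on a non-nullable symbol.

{R}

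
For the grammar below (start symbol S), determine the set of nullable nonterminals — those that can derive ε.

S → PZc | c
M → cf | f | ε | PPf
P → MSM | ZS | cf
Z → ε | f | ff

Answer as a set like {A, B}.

{M, Z}

Directly nullable (have an ε-rule): {M, Z}.
Not nullable: P, S — each has a terminal in every rule's right-hand side or depends on a non-nullable symbol.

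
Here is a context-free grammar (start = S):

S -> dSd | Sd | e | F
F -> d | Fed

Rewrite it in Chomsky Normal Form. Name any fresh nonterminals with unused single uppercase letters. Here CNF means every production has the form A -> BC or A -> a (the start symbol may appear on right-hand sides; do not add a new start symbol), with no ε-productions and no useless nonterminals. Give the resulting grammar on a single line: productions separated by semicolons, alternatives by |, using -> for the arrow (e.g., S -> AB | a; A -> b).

S -> d | e | BD | FE | SB; A -> e; B -> d; C -> AB; D -> SB; E -> AB; F -> d | FC

No ε-productions.
After unit-elimination: S -> d | e | Sd | Fed | dSd; F -> d | Fed.
TERM: introduce B -> d, A -> e and substitute in every rule of length ≥2.
BIN: F -> FAB becomes F -> FC, C -> AB; S -> BSB becomes S -> BD, D -> SB; S -> FAB becomes S -> FE, E -> AB.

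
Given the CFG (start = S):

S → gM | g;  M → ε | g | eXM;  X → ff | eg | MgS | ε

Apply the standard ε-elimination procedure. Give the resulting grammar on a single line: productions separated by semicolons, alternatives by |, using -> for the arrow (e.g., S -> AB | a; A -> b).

Nullable set: {M, X}.
S -> gM: M nullable, giving g | gM.
Drop M -> ε.
M -> eXM: X, M nullable, giving e | eM | eX | eXM.
Drop X -> ε.
X -> MgS: M nullable, giving MgS | gS.
Unchanged (no nullable symbols): S -> g; M -> g; X -> eg; X -> ff.

S -> g | gM; M -> e | g | eM | eX | eXM; X -> eg | ff | gS | MgS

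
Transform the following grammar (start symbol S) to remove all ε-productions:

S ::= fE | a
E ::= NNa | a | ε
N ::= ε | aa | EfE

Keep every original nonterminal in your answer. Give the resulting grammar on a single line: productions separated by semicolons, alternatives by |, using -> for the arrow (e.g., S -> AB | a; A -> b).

S -> a | f | fE; E -> a | Na | NNa; N -> f | Ef | aa | fE | EfE

Nullable set: {E, N}.
S -> fE: E nullable, giving f | fE.
Drop E -> ε.
E -> NNa: N, N nullable, giving NNa | Na | a.
Drop N -> ε.
N -> EfE: E, E nullable, giving Ef | EfE | f | fE.
Unchanged (no nullable symbols): S -> a; E -> a; N -> aa.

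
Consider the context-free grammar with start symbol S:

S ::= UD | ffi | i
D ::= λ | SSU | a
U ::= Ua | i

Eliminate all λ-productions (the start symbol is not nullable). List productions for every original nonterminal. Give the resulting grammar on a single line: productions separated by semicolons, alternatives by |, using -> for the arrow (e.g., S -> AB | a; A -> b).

Nullable set: {D}.
S -> UD: D nullable, giving U | UD.
Drop D -> λ.
Unchanged (no nullable symbols): S -> ffi; S -> i; D -> SSU; D -> a; U -> Ua; U -> i.

S -> U | i | UD | ffi; D -> a | SSU; U -> i | Ua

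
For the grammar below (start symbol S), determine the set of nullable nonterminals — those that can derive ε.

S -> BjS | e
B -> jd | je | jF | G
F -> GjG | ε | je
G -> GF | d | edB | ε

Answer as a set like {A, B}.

Directly nullable (have an ε-rule): {F, G}.
B is nullable via B -> G (every symbol on the right is already known nullable).
Not nullable: S — each has a terminal in every rule's right-hand side or depends on a non-nullable symbol.

{B, F, G}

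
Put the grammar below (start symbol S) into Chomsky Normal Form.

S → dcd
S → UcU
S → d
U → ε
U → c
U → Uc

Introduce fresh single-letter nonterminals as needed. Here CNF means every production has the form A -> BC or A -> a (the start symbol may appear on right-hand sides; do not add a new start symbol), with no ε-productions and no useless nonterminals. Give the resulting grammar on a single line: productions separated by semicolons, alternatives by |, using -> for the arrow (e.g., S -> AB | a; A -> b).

S -> c | d | AU | BC | UA | UD; A -> c; B -> d; C -> AB; D -> AU; U -> c | UA

Nullable: {U}; after ε-elimination: S -> c | d | Uc | cU | UcU | dcd; U -> c | Uc.
No unit productions to eliminate.
TERM: introduce A -> c, B -> d and substitute in every rule of length ≥2.
BIN: S -> BAB becomes S -> BC, C -> AB; S -> UAU becomes S -> UD, D -> AU.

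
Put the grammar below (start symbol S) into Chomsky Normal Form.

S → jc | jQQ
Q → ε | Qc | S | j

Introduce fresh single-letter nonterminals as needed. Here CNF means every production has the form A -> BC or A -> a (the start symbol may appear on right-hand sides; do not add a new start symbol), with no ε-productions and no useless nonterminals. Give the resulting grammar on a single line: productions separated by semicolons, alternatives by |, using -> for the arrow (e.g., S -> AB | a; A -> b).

S -> j | BA | BD | BQ; A -> c; B -> j; C -> QQ; D -> QQ; Q -> c | j | BA | BC | BQ | QA

Nullable: {Q}; after ε-elimination: S -> j | jQ | jc | jQQ; Q -> S | c | j | Qc.
After unit-elimination: S -> j | jQ | jc | jQQ; Q -> c | j | Qc | jQ | jc | jQQ.
TERM: introduce A -> c, B -> j and substitute in every rule of length ≥2.
BIN: Q -> BQQ becomes Q -> BC, C -> QQ; S -> BQQ becomes S -> BD, D -> QQ.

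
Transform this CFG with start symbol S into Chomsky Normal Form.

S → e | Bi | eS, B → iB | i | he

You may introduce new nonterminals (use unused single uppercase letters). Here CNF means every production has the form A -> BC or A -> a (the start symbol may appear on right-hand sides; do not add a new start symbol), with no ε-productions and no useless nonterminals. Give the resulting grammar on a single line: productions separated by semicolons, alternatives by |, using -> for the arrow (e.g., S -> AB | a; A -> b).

No ε-productions.
No unit productions to eliminate.
TERM: introduce C -> e, A -> h, D -> i and substitute in every rule of length ≥2.

S -> e | BD | CS; A -> h; B -> i | AC | DB; C -> e; D -> i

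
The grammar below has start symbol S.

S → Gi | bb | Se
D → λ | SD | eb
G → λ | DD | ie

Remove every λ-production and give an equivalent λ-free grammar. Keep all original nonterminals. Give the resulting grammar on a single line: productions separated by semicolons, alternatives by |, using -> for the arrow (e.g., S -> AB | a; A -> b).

Nullable set: {D, G}.
S -> Gi: G nullable, giving Gi | i.
Drop D -> λ.
D -> SD: D nullable, giving S | SD.
Drop G -> λ.
G -> DD: D, D nullable, giving D | DD.
Unchanged (no nullable symbols): S -> Se; S -> bb; D -> eb; G -> ie.

S -> i | Gi | Se | bb; D -> S | SD | eb; G -> D | DD | ie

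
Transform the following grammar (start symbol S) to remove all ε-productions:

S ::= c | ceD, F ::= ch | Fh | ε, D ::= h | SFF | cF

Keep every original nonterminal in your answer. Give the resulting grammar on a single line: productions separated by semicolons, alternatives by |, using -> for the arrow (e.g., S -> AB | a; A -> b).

S -> c | ceD; D -> S | c | h | SF | cF | SFF; F -> h | Fh | ch

Nullable set: {F}.
D -> SFF: F, F nullable, giving S | SF | SFF.
D -> cF: F nullable, giving c | cF.
Drop F -> ε.
F -> Fh: F nullable, giving Fh | h.
Unchanged (no nullable symbols): S -> c; S -> ceD; D -> h; F -> ch.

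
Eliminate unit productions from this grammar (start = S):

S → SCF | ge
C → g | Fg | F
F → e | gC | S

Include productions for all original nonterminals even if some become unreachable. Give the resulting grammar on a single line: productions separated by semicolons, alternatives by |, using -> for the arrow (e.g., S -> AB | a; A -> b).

S -> ge | SCF; C -> e | g | Fg | gC | ge | SCF; F -> e | gC | ge | SCF

Unit productions: C->F, F->S.
Unit pairs (A ⇒* B via units): (C,F), (C,S), (F,S).
S: inherits non-unit rules of {S} → SCF | ge.
C: inherits non-unit rules of {C, F, S} → Fg | SCF | e | g | gC | ge.
F: inherits non-unit rules of {F, S} → SCF | e | gC | ge.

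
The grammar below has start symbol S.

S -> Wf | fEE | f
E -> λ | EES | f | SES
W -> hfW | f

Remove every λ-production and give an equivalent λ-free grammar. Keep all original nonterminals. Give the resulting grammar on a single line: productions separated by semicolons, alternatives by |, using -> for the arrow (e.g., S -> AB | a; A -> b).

Nullable set: {E}.
S -> fEE: E, E nullable, giving f | fE | fEE.
Drop E -> λ.
E -> EES: E, E nullable, giving EES | ES | S.
E -> SES: E nullable, giving SES | SS.
Unchanged (no nullable symbols): S -> Wf; S -> f; E -> f; W -> f; W -> hfW.

S -> f | Wf | fE | fEE; E -> S | f | ES | SS | EES | SES; W -> f | hfW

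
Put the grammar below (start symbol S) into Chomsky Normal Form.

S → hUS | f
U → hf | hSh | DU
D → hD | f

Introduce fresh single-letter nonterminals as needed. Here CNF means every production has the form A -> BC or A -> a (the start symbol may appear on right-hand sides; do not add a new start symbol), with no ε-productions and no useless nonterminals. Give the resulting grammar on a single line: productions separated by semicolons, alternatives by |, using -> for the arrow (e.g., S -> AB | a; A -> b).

S -> f | AC; A -> h; B -> f; C -> US; D -> f | AD; E -> SA; U -> AB | AE | DU

No ε-productions.
No unit productions to eliminate.
TERM: introduce B -> f, A -> h and substitute in every rule of length ≥2.
BIN: S -> AUS becomes S -> AC, C -> US; U -> ASA becomes U -> AE, E -> SA.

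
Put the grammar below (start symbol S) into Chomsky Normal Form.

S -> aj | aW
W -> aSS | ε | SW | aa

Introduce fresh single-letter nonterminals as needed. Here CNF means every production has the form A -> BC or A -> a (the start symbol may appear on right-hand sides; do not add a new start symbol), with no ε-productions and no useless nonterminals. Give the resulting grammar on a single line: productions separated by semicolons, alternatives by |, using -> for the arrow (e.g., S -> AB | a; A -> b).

S -> a | AB | AW; A -> a; B -> j; C -> SS; W -> a | AA | AB | AC | AW | SW

Nullable: {W}; after ε-elimination: S -> a | aW | aj; W -> S | SW | aa | aSS.
After unit-elimination: S -> a | aW | aj; W -> a | SW | aW | aa | aj | aSS.
TERM: introduce A -> a, B -> j and substitute in every rule of length ≥2.
BIN: W -> ASS becomes W -> AC, C -> SS.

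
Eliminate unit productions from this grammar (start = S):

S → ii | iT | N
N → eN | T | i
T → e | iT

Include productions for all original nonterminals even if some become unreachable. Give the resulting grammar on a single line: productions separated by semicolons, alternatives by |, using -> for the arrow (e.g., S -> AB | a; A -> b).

Unit productions: N->T, S->N.
Unit pairs (A ⇒* B via units): (N,T), (S,N), (S,T).
S: inherits non-unit rules of {N, S, T} → e | eN | i | iT | ii.
N: inherits non-unit rules of {N, T} → e | eN | i | iT.
T: inherits non-unit rules of {T} → e | iT.

S -> e | i | eN | iT | ii; N -> e | i | eN | iT; T -> e | iT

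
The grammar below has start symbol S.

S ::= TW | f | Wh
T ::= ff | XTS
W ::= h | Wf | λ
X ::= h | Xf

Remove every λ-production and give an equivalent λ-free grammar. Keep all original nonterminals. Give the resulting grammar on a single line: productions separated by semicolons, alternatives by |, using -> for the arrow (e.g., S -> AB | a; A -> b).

S -> T | f | h | TW | Wh; T -> ff | XTS; W -> f | h | Wf; X -> h | Xf

Nullable set: {W}.
S -> TW: W nullable, giving T | TW.
S -> Wh: W nullable, giving Wh | h.
Drop W -> λ.
W -> Wf: W nullable, giving Wf | f.
Unchanged (no nullable symbols): S -> f; T -> XTS; T -> ff; W -> h; X -> Xf; X -> h.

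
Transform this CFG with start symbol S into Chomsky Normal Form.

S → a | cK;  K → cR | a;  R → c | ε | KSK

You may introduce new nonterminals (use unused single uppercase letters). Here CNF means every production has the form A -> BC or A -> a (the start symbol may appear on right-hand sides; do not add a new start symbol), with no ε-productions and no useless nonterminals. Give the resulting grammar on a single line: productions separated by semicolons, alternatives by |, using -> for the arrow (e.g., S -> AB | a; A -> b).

S -> a | AK; A -> c; B -> SK; K -> a | c | AR; R -> c | KB

Nullable: {R}; after ε-elimination: S -> a | cK; K -> a | c | cR; R -> c | KSK.
No unit productions to eliminate.
TERM: introduce A -> c and substitute in every rule of length ≥2.
BIN: R -> KSK becomes R -> KB, B -> SK.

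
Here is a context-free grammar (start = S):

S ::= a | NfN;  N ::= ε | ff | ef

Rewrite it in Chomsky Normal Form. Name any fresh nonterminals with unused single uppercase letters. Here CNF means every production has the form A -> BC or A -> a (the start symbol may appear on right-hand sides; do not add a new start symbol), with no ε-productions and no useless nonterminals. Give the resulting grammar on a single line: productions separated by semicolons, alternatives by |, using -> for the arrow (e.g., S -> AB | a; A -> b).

S -> a | f | BN | NB | NC; A -> e; B -> f; C -> BN; N -> AB | BB

Nullable: {N}; after ε-elimination: S -> a | f | Nf | fN | NfN; N -> ef | ff.
No unit productions to eliminate.
TERM: introduce A -> e, B -> f and substitute in every rule of length ≥2.
BIN: S -> NBN becomes S -> NC, C -> BN.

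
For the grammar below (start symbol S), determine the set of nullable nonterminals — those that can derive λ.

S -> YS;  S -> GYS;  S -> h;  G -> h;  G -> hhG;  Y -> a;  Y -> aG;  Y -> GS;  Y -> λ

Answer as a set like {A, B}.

Directly nullable (have an ε-rule): {Y}.
Not nullable: G, S — each has a terminal in every rule's right-hand side or depends on a non-nullable symbol.

{Y}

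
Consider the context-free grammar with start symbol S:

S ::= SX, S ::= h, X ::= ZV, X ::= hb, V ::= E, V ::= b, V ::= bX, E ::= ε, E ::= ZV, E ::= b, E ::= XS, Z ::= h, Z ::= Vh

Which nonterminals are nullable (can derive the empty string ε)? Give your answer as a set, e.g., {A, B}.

Directly nullable (have an ε-rule): {E}.
V is nullable via V -> E (every symbol on the right is already known nullable).
Not nullable: S, X, Z — each has a terminal in every rule's right-hand side or depends on a non-nullable symbol.

{E, V}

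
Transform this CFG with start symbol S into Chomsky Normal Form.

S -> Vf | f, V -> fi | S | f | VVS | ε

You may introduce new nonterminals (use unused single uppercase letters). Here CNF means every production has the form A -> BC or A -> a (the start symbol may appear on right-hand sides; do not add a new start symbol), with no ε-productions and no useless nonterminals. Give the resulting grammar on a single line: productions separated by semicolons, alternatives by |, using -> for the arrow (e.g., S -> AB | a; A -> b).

S -> f | VA; A -> f; B -> i; C -> VS; V -> f | AB | VA | VC | VS

Nullable: {V}; after ε-elimination: S -> f | Vf; V -> S | f | VS | fi | VVS.
After unit-elimination: S -> f | Vf; V -> f | VS | Vf | fi | VVS.
TERM: introduce A -> f, B -> i and substitute in every rule of length ≥2.
BIN: V -> VVS becomes V -> VC, C -> VS.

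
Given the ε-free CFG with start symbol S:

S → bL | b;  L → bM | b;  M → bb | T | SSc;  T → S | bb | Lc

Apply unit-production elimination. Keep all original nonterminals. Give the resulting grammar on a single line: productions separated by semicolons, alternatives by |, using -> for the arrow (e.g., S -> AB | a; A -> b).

S -> b | bL; L -> b | bM; M -> b | Lc | bL | bb | SSc; T -> b | Lc | bL | bb

Unit productions: M->T, T->S.
Unit pairs (A ⇒* B via units): (M,S), (M,T), (T,S).
S: inherits non-unit rules of {S} → b | bL.
L: inherits non-unit rules of {L} → b | bM.
M: inherits non-unit rules of {M, S, T} → Lc | SSc | b | bL | bb.
T: inherits non-unit rules of {S, T} → Lc | b | bL | bb.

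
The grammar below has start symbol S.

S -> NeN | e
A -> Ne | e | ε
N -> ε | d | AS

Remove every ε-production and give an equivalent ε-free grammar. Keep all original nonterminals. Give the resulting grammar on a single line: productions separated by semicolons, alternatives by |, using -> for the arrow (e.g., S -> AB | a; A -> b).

Nullable set: {A, N}.
S -> NeN: N, N nullable, giving Ne | NeN | e | eN.
Drop A -> ε.
A -> Ne: N nullable, giving Ne | e.
Drop N -> ε.
N -> AS: A nullable, giving AS | S.
Unchanged (no nullable symbols): S -> e; A -> e; N -> d.

S -> e | Ne | eN | NeN; A -> e | Ne; N -> S | d | AS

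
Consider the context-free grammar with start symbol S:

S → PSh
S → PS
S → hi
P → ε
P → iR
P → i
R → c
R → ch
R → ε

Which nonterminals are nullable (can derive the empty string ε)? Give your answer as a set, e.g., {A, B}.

{P, R}

Directly nullable (have an ε-rule): {P, R}.
Not nullable: S — each has a terminal in every rule's right-hand side or depends on a non-nullable symbol.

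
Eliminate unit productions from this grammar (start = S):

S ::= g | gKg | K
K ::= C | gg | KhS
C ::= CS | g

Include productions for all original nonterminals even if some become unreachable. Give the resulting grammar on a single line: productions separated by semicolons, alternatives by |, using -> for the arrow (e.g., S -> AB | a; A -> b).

S -> g | CS | gg | KhS | gKg; C -> g | CS; K -> g | CS | gg | KhS

Unit productions: K->C, S->K.
Unit pairs (A ⇒* B via units): (K,C), (S,C), (S,K).
S: inherits non-unit rules of {C, K, S} → CS | KhS | g | gKg | gg.
C: inherits non-unit rules of {C} → CS | g.
K: inherits non-unit rules of {C, K} → CS | KhS | g | gg.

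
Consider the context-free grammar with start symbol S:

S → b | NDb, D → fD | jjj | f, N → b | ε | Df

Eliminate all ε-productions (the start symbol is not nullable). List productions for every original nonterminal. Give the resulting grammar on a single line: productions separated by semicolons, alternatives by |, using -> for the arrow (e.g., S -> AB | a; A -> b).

S -> b | Db | NDb; D -> f | fD | jjj; N -> b | Df

Nullable set: {N}.
S -> NDb: N nullable, giving Db | NDb.
Drop N -> ε.
Unchanged (no nullable symbols): S -> b; D -> f; D -> fD; D -> jjj; N -> Df; N -> b.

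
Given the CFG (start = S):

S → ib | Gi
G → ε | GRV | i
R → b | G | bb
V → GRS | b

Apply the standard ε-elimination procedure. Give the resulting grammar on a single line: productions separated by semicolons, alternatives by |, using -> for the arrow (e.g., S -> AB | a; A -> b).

Nullable set: {G, R}.
S -> Gi: G nullable, giving Gi | i.
Drop G -> ε.
G -> GRV: G, R nullable, giving GRV | GV | RV | V.
R -> G: G nullable, giving G.
V -> GRS: G, R nullable, giving GRS | GS | RS | S.
Unchanged (no nullable symbols): S -> ib; G -> i; R -> b; R -> bb; V -> b.

S -> i | Gi | ib; G -> V | i | GV | RV | GRV; R -> G | b | bb; V -> S | b | GS | RS | GRS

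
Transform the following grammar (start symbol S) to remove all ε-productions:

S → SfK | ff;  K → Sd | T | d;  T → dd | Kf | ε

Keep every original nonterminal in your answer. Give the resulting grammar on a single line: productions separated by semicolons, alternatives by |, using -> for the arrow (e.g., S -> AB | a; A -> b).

Nullable set: {K, T}.
S -> SfK: K nullable, giving Sf | SfK.
K -> T: T nullable, giving T.
Drop T -> ε.
T -> Kf: K nullable, giving Kf | f.
Unchanged (no nullable symbols): S -> ff; K -> Sd; K -> d; T -> dd.

S -> Sf | ff | SfK; K -> T | d | Sd; T -> f | Kf | dd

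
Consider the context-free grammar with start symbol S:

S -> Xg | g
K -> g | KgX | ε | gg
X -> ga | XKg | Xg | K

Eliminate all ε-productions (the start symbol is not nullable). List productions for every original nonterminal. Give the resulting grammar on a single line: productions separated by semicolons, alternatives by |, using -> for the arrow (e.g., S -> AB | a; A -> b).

Nullable set: {K, X}.
S -> Xg: X nullable, giving Xg | g.
Drop K -> ε.
K -> KgX: K, X nullable, giving Kg | KgX | g | gX.
X -> K: K nullable, giving K.
X -> XKg: X, K nullable, giving Kg | XKg | Xg | g.
X -> Xg: X nullable, giving Xg | g.
Unchanged (no nullable symbols): S -> g; K -> g; K -> gg; X -> ga.

S -> g | Xg; K -> g | Kg | gX | gg | KgX; X -> K | g | Kg | Xg | ga | XKg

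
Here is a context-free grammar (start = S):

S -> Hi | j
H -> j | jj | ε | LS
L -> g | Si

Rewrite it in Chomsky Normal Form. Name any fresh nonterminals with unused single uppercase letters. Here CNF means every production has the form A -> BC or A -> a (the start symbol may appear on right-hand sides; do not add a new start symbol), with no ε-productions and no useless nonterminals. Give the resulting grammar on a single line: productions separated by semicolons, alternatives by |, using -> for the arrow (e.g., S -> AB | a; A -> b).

Nullable: {H}; after ε-elimination: S -> i | j | Hi; H -> j | LS | jj; L -> g | Si.
No unit productions to eliminate.
TERM: introduce B -> i, A -> j and substitute in every rule of length ≥2.

S -> i | j | HB; A -> j; B -> i; H -> j | AA | LS; L -> g | SB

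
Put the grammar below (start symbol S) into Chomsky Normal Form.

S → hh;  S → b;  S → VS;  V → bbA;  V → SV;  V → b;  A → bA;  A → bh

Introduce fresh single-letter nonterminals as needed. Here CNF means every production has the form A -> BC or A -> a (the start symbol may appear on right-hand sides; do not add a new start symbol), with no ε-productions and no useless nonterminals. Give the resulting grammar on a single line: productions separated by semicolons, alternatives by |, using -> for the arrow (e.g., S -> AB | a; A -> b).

S -> b | CC | VS; A -> BA | BC; B -> b; C -> h; D -> BA; V -> b | BD | SV

No ε-productions.
No unit productions to eliminate.
TERM: introduce B -> b, C -> h and substitute in every rule of length ≥2.
BIN: V -> BBA becomes V -> BD, D -> BA.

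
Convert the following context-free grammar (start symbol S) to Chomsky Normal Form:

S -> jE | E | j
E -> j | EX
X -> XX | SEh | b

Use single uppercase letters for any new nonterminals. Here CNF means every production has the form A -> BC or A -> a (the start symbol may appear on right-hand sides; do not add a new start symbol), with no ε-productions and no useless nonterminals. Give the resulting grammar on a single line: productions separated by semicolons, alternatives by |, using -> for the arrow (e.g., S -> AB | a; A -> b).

No ε-productions.
After unit-elimination: S -> j | EX | jE; E -> j | EX; X -> b | XX | SEh.
TERM: introduce B -> h, A -> j and substitute in every rule of length ≥2.
BIN: X -> SEB becomes X -> SC, C -> EB.

S -> j | AE | EX; A -> j; B -> h; C -> EB; E -> j | EX; X -> b | SC | XX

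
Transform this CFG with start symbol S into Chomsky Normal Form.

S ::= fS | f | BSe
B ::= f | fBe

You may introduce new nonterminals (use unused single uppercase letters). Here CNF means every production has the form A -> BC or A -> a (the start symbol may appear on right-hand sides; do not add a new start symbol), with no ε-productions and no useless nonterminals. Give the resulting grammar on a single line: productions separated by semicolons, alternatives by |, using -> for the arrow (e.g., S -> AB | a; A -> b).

No ε-productions.
No unit productions to eliminate.
TERM: introduce C -> e, A -> f and substitute in every rule of length ≥2.
BIN: B -> ABC becomes B -> AD, D -> BC; S -> BSC becomes S -> BE, E -> SC.

S -> f | AS | BE; A -> f; B -> f | AD; C -> e; D -> BC; E -> SC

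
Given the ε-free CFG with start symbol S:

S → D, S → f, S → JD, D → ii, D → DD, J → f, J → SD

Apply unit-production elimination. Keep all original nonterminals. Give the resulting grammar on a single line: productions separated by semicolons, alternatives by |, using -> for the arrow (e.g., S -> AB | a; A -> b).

Unit productions: S->D.
Unit pairs (A ⇒* B via units): (S,D).
S: inherits non-unit rules of {D, S} → DD | JD | f | ii.
D: inherits non-unit rules of {D} → DD | ii.
J: inherits non-unit rules of {J} → SD | f.

S -> f | DD | JD | ii; D -> DD | ii; J -> f | SD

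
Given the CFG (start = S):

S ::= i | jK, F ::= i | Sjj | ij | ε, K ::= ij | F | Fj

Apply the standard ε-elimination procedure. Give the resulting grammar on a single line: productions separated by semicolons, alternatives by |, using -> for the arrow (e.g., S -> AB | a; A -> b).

S -> i | j | jK; F -> i | ij | Sjj; K -> F | j | Fj | ij

Nullable set: {F, K}.
S -> jK: K nullable, giving j | jK.
Drop F -> ε.
K -> F: F nullable, giving F.
K -> Fj: F nullable, giving Fj | j.
Unchanged (no nullable symbols): S -> i; F -> Sjj; F -> i; F -> ij; K -> ij.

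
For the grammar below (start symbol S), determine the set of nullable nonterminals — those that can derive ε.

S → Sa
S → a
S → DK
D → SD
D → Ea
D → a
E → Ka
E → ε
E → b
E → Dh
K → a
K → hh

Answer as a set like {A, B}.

Directly nullable (have an ε-rule): {E}.
Not nullable: D, K, S — each has a terminal in every rule's right-hand side or depends on a non-nullable symbol.

{E}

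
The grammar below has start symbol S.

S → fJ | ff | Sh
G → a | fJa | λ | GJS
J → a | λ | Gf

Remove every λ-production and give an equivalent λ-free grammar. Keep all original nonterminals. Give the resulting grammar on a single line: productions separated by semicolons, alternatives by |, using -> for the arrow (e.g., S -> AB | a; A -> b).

S -> f | Sh | fJ | ff; G -> S | a | GS | JS | fa | GJS | fJa; J -> a | f | Gf

Nullable set: {G, J}.
S -> fJ: J nullable, giving f | fJ.
Drop G -> λ.
G -> GJS: G, J nullable, giving GJS | GS | JS | S.
G -> fJa: J nullable, giving fJa | fa.
Drop J -> λ.
J -> Gf: G nullable, giving Gf | f.
Unchanged (no nullable symbols): S -> Sh; S -> ff; G -> a; J -> a.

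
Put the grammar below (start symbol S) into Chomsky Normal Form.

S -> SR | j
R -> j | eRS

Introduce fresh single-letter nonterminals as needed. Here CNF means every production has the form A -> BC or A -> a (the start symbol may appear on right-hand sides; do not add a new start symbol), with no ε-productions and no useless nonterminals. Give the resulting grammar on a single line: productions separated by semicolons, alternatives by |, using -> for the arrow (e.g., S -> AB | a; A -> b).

No ε-productions.
No unit productions to eliminate.
TERM: introduce A -> e and substitute in every rule of length ≥2.
BIN: R -> ARS becomes R -> AB, B -> RS.

S -> j | SR; A -> e; B -> RS; R -> j | AB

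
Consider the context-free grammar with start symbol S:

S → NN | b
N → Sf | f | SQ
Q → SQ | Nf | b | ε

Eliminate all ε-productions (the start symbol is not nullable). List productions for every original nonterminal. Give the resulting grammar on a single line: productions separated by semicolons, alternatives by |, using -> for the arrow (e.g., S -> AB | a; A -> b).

Nullable set: {Q}.
N -> SQ: Q nullable, giving S | SQ.
Drop Q -> ε.
Q -> SQ: Q nullable, giving S | SQ.
Unchanged (no nullable symbols): S -> NN; S -> b; N -> Sf; N -> f; Q -> Nf; Q -> b.

S -> b | NN; N -> S | f | SQ | Sf; Q -> S | b | Nf | SQ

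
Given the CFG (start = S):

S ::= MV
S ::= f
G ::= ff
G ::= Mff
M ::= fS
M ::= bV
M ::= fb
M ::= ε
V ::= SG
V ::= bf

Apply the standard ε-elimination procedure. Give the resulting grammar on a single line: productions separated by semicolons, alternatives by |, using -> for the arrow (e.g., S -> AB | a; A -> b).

S -> V | f | MV; G -> ff | Mff; M -> bV | fS | fb; V -> SG | bf

Nullable set: {M}.
S -> MV: M nullable, giving MV | V.
G -> Mff: M nullable, giving Mff | ff.
Drop M -> ε.
Unchanged (no nullable symbols): S -> f; G -> ff; M -> bV; M -> fS; M -> fb; V -> SG; V -> bf.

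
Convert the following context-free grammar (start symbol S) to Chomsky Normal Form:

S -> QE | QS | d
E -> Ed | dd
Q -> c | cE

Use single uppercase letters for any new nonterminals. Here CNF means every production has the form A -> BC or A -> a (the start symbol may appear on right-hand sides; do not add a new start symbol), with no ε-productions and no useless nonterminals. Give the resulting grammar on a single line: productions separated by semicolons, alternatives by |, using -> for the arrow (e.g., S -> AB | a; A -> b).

No ε-productions.
No unit productions to eliminate.
TERM: introduce B -> c, A -> d and substitute in every rule of length ≥2.

S -> d | QE | QS; A -> d; B -> c; E -> AA | EA; Q -> c | BE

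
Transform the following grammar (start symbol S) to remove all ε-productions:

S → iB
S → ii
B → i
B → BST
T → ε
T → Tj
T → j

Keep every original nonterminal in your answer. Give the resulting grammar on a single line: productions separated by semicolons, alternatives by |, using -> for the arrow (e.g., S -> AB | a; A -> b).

Nullable set: {T}.
B -> BST: T nullable, giving BS | BST.
Drop T -> ε.
T -> Tj: T nullable, giving Tj | j.
Unchanged (no nullable symbols): S -> iB; S -> ii; B -> i; T -> j.

S -> iB | ii; B -> i | BS | BST; T -> j | Tj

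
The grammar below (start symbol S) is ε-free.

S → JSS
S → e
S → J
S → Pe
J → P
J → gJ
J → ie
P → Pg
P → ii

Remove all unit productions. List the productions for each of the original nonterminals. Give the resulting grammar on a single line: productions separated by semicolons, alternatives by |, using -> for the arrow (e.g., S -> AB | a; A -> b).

Unit productions: J->P, S->J.
Unit pairs (A ⇒* B via units): (J,P), (S,J), (S,P).
S: inherits non-unit rules of {J, P, S} → JSS | Pe | Pg | e | gJ | ie | ii.
J: inherits non-unit rules of {J, P} → Pg | gJ | ie | ii.
P: inherits non-unit rules of {P} → Pg | ii.

S -> e | Pe | Pg | gJ | ie | ii | JSS; J -> Pg | gJ | ie | ii; P -> Pg | ii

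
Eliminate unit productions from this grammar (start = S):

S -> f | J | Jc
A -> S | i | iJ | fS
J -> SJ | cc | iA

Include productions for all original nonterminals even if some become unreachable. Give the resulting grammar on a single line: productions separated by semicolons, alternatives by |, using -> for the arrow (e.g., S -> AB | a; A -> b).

Unit productions: A->S, S->J.
Unit pairs (A ⇒* B via units): (A,J), (A,S), (S,J).
S: inherits non-unit rules of {J, S} → Jc | SJ | cc | f | iA.
A: inherits non-unit rules of {A, J, S} → Jc | SJ | cc | f | fS | i | iA | iJ.
J: inherits non-unit rules of {J} → SJ | cc | iA.

S -> f | Jc | SJ | cc | iA; A -> f | i | Jc | SJ | cc | fS | iA | iJ; J -> SJ | cc | iA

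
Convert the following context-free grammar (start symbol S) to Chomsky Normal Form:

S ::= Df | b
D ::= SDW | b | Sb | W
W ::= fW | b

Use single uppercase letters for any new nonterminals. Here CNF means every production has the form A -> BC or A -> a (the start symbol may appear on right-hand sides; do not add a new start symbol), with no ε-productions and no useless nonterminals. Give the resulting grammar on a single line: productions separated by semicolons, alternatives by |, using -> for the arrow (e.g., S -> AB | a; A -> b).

No ε-productions.
After unit-elimination: S -> b | Df; D -> b | Sb | fW | SDW; W -> b | fW.
TERM: introduce A -> b, B -> f and substitute in every rule of length ≥2.
BIN: D -> SDW becomes D -> SC, C -> DW.

S -> b | DB; A -> b; B -> f; C -> DW; D -> b | BW | SA | SC; W -> b | BW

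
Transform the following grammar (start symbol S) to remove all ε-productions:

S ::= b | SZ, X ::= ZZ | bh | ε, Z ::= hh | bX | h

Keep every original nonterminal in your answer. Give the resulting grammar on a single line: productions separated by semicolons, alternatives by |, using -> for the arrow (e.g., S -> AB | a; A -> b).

S -> b | SZ; X -> ZZ | bh; Z -> b | h | bX | hh

Nullable set: {X}.
Drop X -> ε.
Z -> bX: X nullable, giving b | bX.
Unchanged (no nullable symbols): S -> SZ; S -> b; X -> ZZ; X -> bh; Z -> h; Z -> hh.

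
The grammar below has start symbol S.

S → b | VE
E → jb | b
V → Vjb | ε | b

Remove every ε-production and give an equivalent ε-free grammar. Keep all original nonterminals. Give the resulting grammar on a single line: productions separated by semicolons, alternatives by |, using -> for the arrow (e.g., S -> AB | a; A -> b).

Nullable set: {V}.
S -> VE: V nullable, giving E | VE.
Drop V -> ε.
V -> Vjb: V nullable, giving Vjb | jb.
Unchanged (no nullable symbols): S -> b; E -> b; E -> jb; V -> b.

S -> E | b | VE; E -> b | jb; V -> b | jb | Vjb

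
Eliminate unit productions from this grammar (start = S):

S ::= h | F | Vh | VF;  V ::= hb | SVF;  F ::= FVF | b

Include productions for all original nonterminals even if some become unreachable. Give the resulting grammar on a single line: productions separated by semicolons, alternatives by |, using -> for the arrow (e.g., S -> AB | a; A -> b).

S -> b | h | VF | Vh | FVF; F -> b | FVF; V -> hb | SVF

Unit productions: S->F.
Unit pairs (A ⇒* B via units): (S,F).
S: inherits non-unit rules of {F, S} → FVF | VF | Vh | b | h.
F: inherits non-unit rules of {F} → FVF | b.
V: inherits non-unit rules of {V} → SVF | hb.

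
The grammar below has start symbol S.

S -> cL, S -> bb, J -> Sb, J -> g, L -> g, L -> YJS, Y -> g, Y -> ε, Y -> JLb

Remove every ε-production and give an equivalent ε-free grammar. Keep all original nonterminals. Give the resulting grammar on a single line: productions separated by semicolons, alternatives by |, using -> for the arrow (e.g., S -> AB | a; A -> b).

Nullable set: {Y}.
L -> YJS: Y nullable, giving JS | YJS.
Drop Y -> ε.
Unchanged (no nullable symbols): S -> bb; S -> cL; J -> Sb; J -> g; L -> g; Y -> JLb; Y -> g.

S -> bb | cL; J -> g | Sb; L -> g | JS | YJS; Y -> g | JLb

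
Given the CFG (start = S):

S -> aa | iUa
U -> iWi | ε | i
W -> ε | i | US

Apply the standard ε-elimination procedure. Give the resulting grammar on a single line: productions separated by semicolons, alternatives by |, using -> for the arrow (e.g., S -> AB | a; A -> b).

S -> aa | ia | iUa; U -> i | ii | iWi; W -> S | i | US

Nullable set: {U, W}.
S -> iUa: U nullable, giving iUa | ia.
Drop U -> ε.
U -> iWi: W nullable, giving iWi | ii.
Drop W -> ε.
W -> US: U nullable, giving S | US.
Unchanged (no nullable symbols): S -> aa; U -> i; W -> i.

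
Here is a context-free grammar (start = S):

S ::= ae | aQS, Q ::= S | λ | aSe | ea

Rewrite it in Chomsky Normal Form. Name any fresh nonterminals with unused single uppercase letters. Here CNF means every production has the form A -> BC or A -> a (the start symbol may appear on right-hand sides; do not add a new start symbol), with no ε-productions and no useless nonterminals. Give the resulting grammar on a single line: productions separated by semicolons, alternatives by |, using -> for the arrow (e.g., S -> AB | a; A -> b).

S -> AB | AE | AS; A -> a; B -> e; C -> QS; D -> SB; E -> QS; Q -> AB | AC | AD | AS | BA

Nullable: {Q}; after ε-elimination: S -> aS | ae | aQS; Q -> S | ea | aSe.
After unit-elimination: S -> aS | ae | aQS; Q -> aS | ae | ea | aQS | aSe.
TERM: introduce A -> a, B -> e and substitute in every rule of length ≥2.
BIN: Q -> AQS becomes Q -> AC, C -> QS; Q -> ASB becomes Q -> AD, D -> SB; S -> AQS becomes S -> AE, E -> QS.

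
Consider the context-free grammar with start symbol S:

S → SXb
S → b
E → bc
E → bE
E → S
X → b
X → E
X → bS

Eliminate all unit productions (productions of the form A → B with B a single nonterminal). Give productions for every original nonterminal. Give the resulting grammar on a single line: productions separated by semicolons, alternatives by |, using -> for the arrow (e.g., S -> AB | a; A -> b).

Unit productions: E->S, X->E.
Unit pairs (A ⇒* B via units): (E,S), (X,E), (X,S).
S: inherits non-unit rules of {S} → SXb | b.
E: inherits non-unit rules of {E, S} → SXb | b | bE | bc.
X: inherits non-unit rules of {E, S, X} → SXb | b | bE | bS | bc.

S -> b | SXb; E -> b | bE | bc | SXb; X -> b | bE | bS | bc | SXb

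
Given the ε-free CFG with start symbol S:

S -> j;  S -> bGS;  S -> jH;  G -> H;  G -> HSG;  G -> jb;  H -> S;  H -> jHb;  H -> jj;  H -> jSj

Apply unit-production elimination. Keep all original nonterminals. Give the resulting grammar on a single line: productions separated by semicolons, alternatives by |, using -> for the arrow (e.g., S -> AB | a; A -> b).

S -> j | jH | bGS; G -> j | jH | jb | jj | HSG | bGS | jHb | jSj; H -> j | jH | jj | bGS | jHb | jSj

Unit productions: G->H, H->S.
Unit pairs (A ⇒* B via units): (G,H), (G,S), (H,S).
S: inherits non-unit rules of {S} → bGS | j | jH.
G: inherits non-unit rules of {G, H, S} → HSG | bGS | j | jH | jHb | jSj | jb | jj.
H: inherits non-unit rules of {H, S} → bGS | j | jH | jHb | jSj | jj.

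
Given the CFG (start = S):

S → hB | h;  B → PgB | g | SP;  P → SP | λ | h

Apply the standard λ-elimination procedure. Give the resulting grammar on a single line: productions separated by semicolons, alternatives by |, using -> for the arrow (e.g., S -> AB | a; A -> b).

S -> h | hB; B -> S | g | SP | gB | PgB; P -> S | h | SP

Nullable set: {P}.
B -> PgB: P nullable, giving PgB | gB.
B -> SP: P nullable, giving S | SP.
Drop P -> λ.
P -> SP: P nullable, giving S | SP.
Unchanged (no nullable symbols): S -> h; S -> hB; B -> g; P -> h.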